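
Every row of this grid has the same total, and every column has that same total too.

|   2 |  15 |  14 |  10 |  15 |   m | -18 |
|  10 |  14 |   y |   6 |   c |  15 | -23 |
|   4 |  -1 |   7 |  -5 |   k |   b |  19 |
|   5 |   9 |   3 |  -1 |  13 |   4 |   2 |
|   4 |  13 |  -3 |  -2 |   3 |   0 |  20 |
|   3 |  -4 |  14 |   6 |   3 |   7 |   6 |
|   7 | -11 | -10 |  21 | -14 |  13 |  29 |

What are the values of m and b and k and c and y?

m = -3, b = -1, k = 12, c = 3, y = 10

Rows 4 and 5 both sum to 35, so that's the common total.
Column 3: 14 + 7 + 3 − 3 + 14 − 10 = 25, so its missing entry is 35 − 25 = 10.
Row 2: 10 + 14 + 10 + 6 + 15 − 23 = 32, so its missing entry is 35 − 32 = 3.
Column 5: 15 + 3 + 13 + 3 + 3 − 14 = 23, so its missing entry is 35 − 23 = 12.
Row 1: 2 + 15 + 14 + 10 + 15 − 18 = 38, so its missing entry is 35 − 38 = -3.
Row 3: 4 − 1 + 7 − 5 + 12 + 19 = 36, so its missing entry is 35 − 36 = -1.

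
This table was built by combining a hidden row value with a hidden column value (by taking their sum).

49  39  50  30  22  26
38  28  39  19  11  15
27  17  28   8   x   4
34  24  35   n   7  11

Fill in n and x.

The difference between any two rows is the same in every column — this is an addition table with the headers hidden.
Row 4 minus row 1 is 24 − 39 = -15, so its entry in column 4 is 30 + (-15) = 15.
Row 3 minus row 1 is 17 − 39 = -22, so its entry in column 5 is 22 + (-22) = 0.

n = 15, x = 0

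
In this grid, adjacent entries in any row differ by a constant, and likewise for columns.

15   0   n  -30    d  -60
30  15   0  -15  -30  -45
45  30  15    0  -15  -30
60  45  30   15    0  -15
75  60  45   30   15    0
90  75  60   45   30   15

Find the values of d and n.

Along each row the entries change by -15 per step; down each column they change by 15.
Row 1: from 15 at column 1, stepping by -15 to column 5 gives -45.
Row 1: from 15 at column 1, stepping by -15 to column 3 gives -15.

d = -45, n = -15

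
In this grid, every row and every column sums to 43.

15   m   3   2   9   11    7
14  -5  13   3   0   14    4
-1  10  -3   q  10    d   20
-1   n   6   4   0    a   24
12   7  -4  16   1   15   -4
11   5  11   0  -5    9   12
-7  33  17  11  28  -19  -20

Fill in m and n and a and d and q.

Row 1 has 15 + 3 + 2 + 9 + 11 + 7 = 47; the blank must be 43 − 47 = -4.
Column 2 has -4 − 5 + 10 + 7 + 5 + 33 = 46; the blank must be 43 − 46 = -3.
Column 4 has 2 + 3 + 4 + 16 + 0 + 11 = 36; the blank must be 43 − 36 = 7.
Row 3 has -1 + 10 − 3 + 7 + 10 + 20 = 43; the blank must be 43 − 43 = 0.
Row 4 has -1 − 3 + 6 + 4 + 0 + 24 = 30; the blank must be 43 − 30 = 13.

m = -4, n = -3, a = 13, d = 0, q = 7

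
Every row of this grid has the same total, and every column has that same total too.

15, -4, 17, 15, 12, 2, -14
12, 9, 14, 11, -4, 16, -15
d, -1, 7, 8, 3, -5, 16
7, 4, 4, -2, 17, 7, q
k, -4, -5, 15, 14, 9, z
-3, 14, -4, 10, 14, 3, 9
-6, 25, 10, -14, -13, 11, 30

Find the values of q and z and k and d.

Rows 1 and 2 both sum to 43, so that's the common total.
The known cells in row 3 total 28, leaving 43 − 28 = 15 for the blank.
The known cells in column 1 total 40, leaving 43 − 40 = 3 for the blank.
The known cells in row 5 total 32, leaving 43 − 32 = 11 for the blank.
The known cells in row 4 total 37, leaving 43 − 37 = 6 for the blank.

q = 6, z = 11, k = 3, d = 15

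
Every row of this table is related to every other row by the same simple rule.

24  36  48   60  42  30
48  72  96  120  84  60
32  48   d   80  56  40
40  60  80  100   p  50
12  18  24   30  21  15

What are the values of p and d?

p = 70, d = 64

Each row is a constant multiple of every other row — this is a multiplication table with the headers hidden.
Row 4 is 60/36 = 5/3 times row 1, so its entry in column 5 is 42 × 5/3 = 70.
Row 3 is 48/36 = 4/3 times row 1, so its entry in column 3 is 48 × 4/3 = 64.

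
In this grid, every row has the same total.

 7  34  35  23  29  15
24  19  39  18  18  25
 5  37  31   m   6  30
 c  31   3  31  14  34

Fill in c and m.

Row 1 sums to 143 and so does row 2; that's the common total.
In row 4 the known cells total 113, leaving 143 − 113 = 30.
In row 3 the known cells total 109, leaving 143 − 109 = 34.

c = 30, m = 34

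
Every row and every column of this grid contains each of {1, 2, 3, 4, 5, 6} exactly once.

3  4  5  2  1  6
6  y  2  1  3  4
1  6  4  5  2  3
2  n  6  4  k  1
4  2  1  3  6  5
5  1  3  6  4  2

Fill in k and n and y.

k = 5, n = 3, y = 5

Cell (2,2): row 2 already has {1, 2, 3, 4, 6} → 5.
At (row 4, col 2): column 2 already has {1, 2, 4, 5, 6}, so the value is 3.
At (row 4, col 5): row 4 already has {1, 2, 3, 4, 6}, so the value is 5.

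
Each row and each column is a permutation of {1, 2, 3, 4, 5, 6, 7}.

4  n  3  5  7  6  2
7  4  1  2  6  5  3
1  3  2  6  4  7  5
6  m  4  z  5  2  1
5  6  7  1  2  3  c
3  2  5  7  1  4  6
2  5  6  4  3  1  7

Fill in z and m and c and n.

At (row 5, col 7): row 5 already has {1, 2, 3, 5, 6, 7}, so the value is 4.
Cell (4,4): column 4 already has {1, 2, 4, 5, 6, 7} → 3.
At (row 4, col 2): row 4 already has {1, 2, 3, 4, 5, 6}, so the value is 7.
At (row 1, col 2): row 1 already has {2, 3, 4, 5, 6, 7}, so the value is 1.

z = 3, m = 7, c = 4, n = 1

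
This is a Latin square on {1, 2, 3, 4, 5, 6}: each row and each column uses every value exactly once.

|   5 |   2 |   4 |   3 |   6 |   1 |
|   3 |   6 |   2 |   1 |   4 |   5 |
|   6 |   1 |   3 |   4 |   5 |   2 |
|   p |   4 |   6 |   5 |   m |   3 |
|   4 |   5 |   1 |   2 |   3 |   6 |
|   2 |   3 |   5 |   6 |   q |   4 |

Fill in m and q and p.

For row 6, column 5: row 6 already has {2, 3, 4, 5, 6}; that leaves 1.
For row 4, column 5: column 5 already has {1, 3, 4, 5, 6}; that leaves 2.
At (row 4, col 1): row 4 already has {2, 3, 4, 5, 6}, so the value is 1.

m = 2, q = 1, p = 1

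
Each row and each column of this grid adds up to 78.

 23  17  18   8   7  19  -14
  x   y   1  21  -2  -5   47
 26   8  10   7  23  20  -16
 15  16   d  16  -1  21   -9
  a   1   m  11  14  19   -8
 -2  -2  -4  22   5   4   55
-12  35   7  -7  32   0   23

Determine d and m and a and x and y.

Column 2: 17 + 8 + 16 + 1 − 2 + 35 = 75, so its missing entry is 78 − 75 = 3.
Row 2: 3 + 1 + 21 − 2 − 5 + 47 = 65, so its missing entry is 78 − 65 = 13.
Column 1: 23 + 13 + 26 + 15 − 2 − 12 = 63, so its missing entry is 78 − 63 = 15.
Row 5: 15 + 1 + 11 + 14 + 19 − 8 = 52, so its missing entry is 78 − 52 = 26.
Row 4: 15 + 16 + 16 − 1 + 21 − 9 = 58, so its missing entry is 78 − 58 = 20.

d = 20, m = 26, a = 15, x = 13, y = 3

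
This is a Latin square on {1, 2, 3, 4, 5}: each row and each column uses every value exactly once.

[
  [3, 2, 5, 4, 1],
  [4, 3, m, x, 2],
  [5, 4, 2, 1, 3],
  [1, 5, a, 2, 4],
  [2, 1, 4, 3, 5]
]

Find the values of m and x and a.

m = 1, x = 5, a = 3

For row 4, column 3: row 4 already has {1, 2, 4, 5}; that leaves 3.
At (row 2, col 3): column 3 already has {2, 3, 4, 5}, so the value is 1.
For row 2, column 4: row 2 already has {1, 2, 3, 4}; that leaves 5.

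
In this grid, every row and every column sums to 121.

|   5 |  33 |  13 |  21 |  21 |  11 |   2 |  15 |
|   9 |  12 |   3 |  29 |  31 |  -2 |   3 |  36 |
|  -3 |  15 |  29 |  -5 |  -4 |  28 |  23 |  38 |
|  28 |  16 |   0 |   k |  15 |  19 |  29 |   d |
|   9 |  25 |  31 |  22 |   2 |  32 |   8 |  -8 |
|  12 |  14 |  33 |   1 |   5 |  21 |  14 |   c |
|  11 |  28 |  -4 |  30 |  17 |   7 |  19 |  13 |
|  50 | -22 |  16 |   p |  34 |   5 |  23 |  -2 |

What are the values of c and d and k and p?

Row 6 has 12 + 14 + 33 + 1 + 5 + 21 + 14 = 100; the blank must be 121 − 100 = 21.
Column 8 has 15 + 36 + 38 − 8 + 21 + 13 − 2 = 113; the blank must be 121 − 113 = 8.
Row 4 has 28 + 16 + 0 + 15 + 19 + 29 + 8 = 115; the blank must be 121 − 115 = 6.
Row 8 has 50 − 22 + 16 + 34 + 5 + 23 − 2 = 104; the blank must be 121 − 104 = 17.

c = 21, d = 8, k = 6, p = 17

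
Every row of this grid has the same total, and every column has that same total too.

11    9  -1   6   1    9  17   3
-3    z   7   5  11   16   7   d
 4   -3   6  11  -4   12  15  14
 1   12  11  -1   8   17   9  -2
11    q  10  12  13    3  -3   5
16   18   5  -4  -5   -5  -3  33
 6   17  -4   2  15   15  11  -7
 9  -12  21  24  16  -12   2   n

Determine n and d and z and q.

n = 7, d = 2, z = 10, q = 4

Rows 1 and 3 both sum to 55, so that's the common total.
Row 5 has 11 + 10 + 12 + 13 + 3 − 3 + 5 = 51; the blank must be 55 − 51 = 4.
Column 2 has 9 − 3 + 12 + 4 + 18 + 17 − 12 = 45; the blank must be 55 − 45 = 10.
Row 2 has -3 + 10 + 7 + 5 + 11 + 16 + 7 = 53; the blank must be 55 − 53 = 2.
Row 8 has 9 − 12 + 21 + 24 + 16 − 12 + 2 = 48; the blank must be 55 − 48 = 7.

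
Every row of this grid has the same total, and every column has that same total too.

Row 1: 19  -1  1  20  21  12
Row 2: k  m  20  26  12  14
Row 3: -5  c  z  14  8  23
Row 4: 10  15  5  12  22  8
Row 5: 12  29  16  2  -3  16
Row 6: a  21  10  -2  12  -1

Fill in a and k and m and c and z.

Rows 1 and 4 both sum to 72, so that's the common total.
Row 6 has 21 + 10 − 2 + 12 − 1 = 40; the blank must be 72 − 40 = 32.
Column 3 has 1 + 20 + 5 + 16 + 10 = 52; the blank must be 72 − 52 = 20.
Row 3 has -5 + 20 + 14 + 8 + 23 = 60; the blank must be 72 − 60 = 12.
Column 2 has -1 + 12 + 15 + 29 + 21 = 76; the blank must be 72 − 76 = -4.
Row 2 has -4 + 20 + 26 + 12 + 14 = 68; the blank must be 72 − 68 = 4.

a = 32, k = 4, m = -4, c = 12, z = 20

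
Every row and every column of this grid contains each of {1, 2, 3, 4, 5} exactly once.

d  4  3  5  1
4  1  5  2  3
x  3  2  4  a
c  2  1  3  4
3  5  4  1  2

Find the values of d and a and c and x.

For row 3, column 5: column 5 already has {1, 2, 3, 4}; that leaves 5.
At (row 3, col 1): row 3 already has {2, 3, 4, 5}, so the value is 1.
For row 4, column 1: row 4 already has {1, 2, 3, 4}; that leaves 5.
At (row 1, col 1): row 1 already has {1, 3, 4, 5}, so the value is 2.

d = 2, a = 5, c = 5, x = 1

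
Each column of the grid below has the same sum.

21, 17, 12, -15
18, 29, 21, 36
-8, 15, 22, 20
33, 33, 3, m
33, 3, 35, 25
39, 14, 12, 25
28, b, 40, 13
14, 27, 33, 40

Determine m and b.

m = 34, b = 40

The complete columns each total 178.
Column 4 is missing 178 − 144 = 34 (since -15 + 36 + 20 + 25 + 25 + 13 + 40 = 144).
Column 2 is missing 178 − 138 = 40 (since 17 + 29 + 15 + 33 + 3 + 14 + 27 = 138).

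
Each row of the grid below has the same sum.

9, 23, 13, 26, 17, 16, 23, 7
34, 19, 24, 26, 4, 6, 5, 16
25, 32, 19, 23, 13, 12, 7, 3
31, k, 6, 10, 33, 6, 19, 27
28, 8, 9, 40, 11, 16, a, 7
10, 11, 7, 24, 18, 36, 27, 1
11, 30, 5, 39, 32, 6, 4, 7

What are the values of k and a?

k = 2, a = 15

Rows 1 and 2 both add up to 134, so every row sums to 134.
Row 4: 31 + 6 + 10 + 33 + 6 + 19 + 27 = 132, so the missing entry is 134 − 132 = 2.
Row 5: 28 + 8 + 9 + 40 + 11 + 16 + 7 = 119, so the missing entry is 134 − 119 = 15.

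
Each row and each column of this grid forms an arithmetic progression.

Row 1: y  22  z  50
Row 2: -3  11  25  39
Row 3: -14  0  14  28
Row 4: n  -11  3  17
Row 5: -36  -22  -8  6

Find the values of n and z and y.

Along each row the entries change by 14 per step; down each column they change by -11.
Row 4: from -11 at column 2, stepping by 14 to column 1 gives -25.
Row 1: from 22 at column 2, stepping by 14 to column 3 gives 36.
Row 1: from 22 at column 2, stepping by 14 to column 1 gives 8.

n = -25, z = 36, y = 8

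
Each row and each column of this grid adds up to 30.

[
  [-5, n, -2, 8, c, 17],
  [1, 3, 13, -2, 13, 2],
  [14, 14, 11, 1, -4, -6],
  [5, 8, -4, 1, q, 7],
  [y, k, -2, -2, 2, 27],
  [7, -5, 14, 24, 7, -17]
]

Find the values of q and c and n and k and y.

The known cells in column 1 total 22, leaving 30 − 22 = 8 for the blank.
The known cells in row 4 total 17, leaving 30 − 17 = 13 for the blank.
The known cells in column 5 total 31, leaving 30 − 31 = -1 for the blank.
The known cells in row 1 total 17, leaving 30 − 17 = 13 for the blank.
The known cells in row 5 total 33, leaving 30 − 33 = -3 for the blank.

q = 13, c = -1, n = 13, k = -3, y = 8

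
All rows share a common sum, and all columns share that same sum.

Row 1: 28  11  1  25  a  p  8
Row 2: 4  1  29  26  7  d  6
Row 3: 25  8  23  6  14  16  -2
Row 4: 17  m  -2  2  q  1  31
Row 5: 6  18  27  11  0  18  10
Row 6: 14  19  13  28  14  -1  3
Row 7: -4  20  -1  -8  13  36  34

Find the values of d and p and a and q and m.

Rows 3 and 5 both sum to 90, so that's the common total.
The known cells in row 2 total 73, leaving 90 − 73 = 17 for the blank.
The known cells in column 2 total 77, leaving 90 − 77 = 13 for the blank.
The known cells in row 4 total 62, leaving 90 − 62 = 28 for the blank.
The known cells in column 5 total 76, leaving 90 − 76 = 14 for the blank.
The known cells in row 1 total 87, leaving 90 − 87 = 3 for the blank.

d = 17, p = 3, a = 14, q = 28, m = 13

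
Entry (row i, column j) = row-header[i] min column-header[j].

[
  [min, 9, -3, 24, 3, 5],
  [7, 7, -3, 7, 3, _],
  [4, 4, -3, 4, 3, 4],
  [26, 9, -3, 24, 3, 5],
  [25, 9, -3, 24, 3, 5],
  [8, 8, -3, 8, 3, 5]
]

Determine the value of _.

min(7, 5) = 5.

5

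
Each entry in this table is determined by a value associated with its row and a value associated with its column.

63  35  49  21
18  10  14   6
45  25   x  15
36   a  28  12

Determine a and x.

Each row is a constant multiple of every other row — this is a multiplication table with the headers hidden.
Row 4 is 36/63 = 4/7 times row 1, so its entry in column 2 is 35 × 4/7 = 20.
Row 3 is 45/63 = 5/7 times row 1, so its entry in column 3 is 49 × 5/7 = 35.

a = 20, x = 35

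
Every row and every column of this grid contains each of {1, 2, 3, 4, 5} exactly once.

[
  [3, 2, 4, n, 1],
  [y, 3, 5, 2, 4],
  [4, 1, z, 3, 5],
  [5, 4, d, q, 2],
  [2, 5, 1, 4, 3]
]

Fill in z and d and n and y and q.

For row 1, column 4: row 1 already has {1, 2, 3, 4}; that leaves 5.
Cell (4,4): column 4 already has {2, 3, 4, 5} → 1.
For row 3, column 3: row 3 already has {1, 3, 4, 5}; that leaves 2.
At (row 2, col 1): row 2 already has {2, 3, 4, 5}, so the value is 1.
For row 4, column 3: row 4 already has {1, 2, 4, 5}; that leaves 3.

z = 2, d = 3, n = 5, y = 1, q = 1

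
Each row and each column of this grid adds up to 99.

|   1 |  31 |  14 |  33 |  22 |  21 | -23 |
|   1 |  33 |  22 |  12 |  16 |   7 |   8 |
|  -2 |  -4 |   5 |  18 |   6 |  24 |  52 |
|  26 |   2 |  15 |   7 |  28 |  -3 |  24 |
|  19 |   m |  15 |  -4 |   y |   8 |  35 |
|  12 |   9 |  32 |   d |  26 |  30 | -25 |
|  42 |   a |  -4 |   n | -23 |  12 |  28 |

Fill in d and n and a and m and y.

Column 5: 22 + 16 + 6 + 28 + 26 − 23 = 75, so its missing entry is 99 − 75 = 24.
Row 6: 12 + 9 + 32 + 26 + 30 − 25 = 84, so its missing entry is 99 − 84 = 15.
Column 4: 33 + 12 + 18 + 7 − 4 + 15 = 81, so its missing entry is 99 − 81 = 18.
Row 7: 42 − 4 + 18 − 23 + 12 + 28 = 73, so its missing entry is 99 − 73 = 26.
Row 5: 19 + 15 − 4 + 24 + 8 + 35 = 97, so its missing entry is 99 − 97 = 2.

d = 15, n = 18, a = 26, m = 2, y = 24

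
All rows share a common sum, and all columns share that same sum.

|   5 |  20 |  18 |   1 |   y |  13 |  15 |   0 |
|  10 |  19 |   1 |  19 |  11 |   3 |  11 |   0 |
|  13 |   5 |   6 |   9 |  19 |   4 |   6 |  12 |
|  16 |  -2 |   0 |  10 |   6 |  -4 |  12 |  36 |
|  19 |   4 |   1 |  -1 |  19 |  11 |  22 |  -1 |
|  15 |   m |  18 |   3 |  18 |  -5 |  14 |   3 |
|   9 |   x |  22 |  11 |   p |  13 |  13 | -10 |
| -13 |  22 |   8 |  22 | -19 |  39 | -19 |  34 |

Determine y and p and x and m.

Rows 2 and 3 both sum to 74, so that's the common total.
Row 6 has 15 + 18 + 3 + 18 − 5 + 14 + 3 = 66; the blank must be 74 − 66 = 8.
Column 2 has 20 + 19 + 5 − 2 + 4 + 8 + 22 = 76; the blank must be 74 − 76 = -2.
Row 1 has 5 + 20 + 18 + 1 + 13 + 15 + 0 = 72; the blank must be 74 − 72 = 2.
Row 7 has 9 − 2 + 22 + 11 + 13 + 13 − 10 = 56; the blank must be 74 − 56 = 18.

y = 2, p = 18, x = -2, m = 8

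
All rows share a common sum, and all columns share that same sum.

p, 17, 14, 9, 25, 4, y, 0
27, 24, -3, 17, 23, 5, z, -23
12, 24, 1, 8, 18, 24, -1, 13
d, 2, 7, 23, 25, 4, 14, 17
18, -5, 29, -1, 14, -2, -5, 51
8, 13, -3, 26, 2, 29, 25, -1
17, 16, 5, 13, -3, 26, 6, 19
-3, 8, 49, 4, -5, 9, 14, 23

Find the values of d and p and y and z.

Rows 3 and 5 both sum to 99, so that's the common total.
The known cells in row 2 total 70, leaving 99 − 70 = 29 for the blank.
The known cells in column 7 total 82, leaving 99 − 82 = 17 for the blank.
The known cells in row 1 total 86, leaving 99 − 86 = 13 for the blank.
The known cells in row 4 total 92, leaving 99 − 92 = 7 for the blank.

d = 7, p = 13, y = 17, z = 29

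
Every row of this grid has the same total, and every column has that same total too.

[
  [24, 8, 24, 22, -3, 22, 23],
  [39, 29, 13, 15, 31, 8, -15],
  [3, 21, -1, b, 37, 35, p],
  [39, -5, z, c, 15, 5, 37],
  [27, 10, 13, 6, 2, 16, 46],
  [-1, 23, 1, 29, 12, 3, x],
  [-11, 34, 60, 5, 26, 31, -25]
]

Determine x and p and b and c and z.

Rows 1 and 2 both sum to 120, so that's the common total.
Row 6 has -1 + 23 + 1 + 29 + 12 + 3 = 67; the blank must be 120 − 67 = 53.
Column 7 has 23 − 15 + 37 + 46 + 53 − 25 = 119; the blank must be 120 − 119 = 1.
Row 3 has 3 + 21 − 1 + 37 + 35 + 1 = 96; the blank must be 120 − 96 = 24.
Column 4 has 22 + 15 + 24 + 6 + 29 + 5 = 101; the blank must be 120 − 101 = 19.
Row 4 has 39 − 5 + 19 + 15 + 5 + 37 = 110; the blank must be 120 − 110 = 10.

x = 53, p = 1, b = 24, c = 19, z = 10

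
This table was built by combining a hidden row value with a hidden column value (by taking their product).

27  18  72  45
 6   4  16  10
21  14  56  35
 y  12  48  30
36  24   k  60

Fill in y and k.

Each row is a constant multiple of every other row — this is a multiplication table with the headers hidden.
Row 4 is 12/18 = 2/3 times row 1, so its entry in column 1 is 27 × 2/3 = 18.
Row 5 is 24/18 = 4/3 times row 1, so its entry in column 3 is 72 × 4/3 = 96.

y = 18, k = 96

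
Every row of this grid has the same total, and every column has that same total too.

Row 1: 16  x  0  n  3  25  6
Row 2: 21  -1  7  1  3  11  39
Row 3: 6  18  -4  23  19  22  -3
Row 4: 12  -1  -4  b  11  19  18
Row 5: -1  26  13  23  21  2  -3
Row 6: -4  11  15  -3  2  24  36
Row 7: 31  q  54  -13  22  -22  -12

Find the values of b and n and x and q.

b = 26, n = 24, x = 7, q = 21

Rows 2 and 3 both sum to 81, so that's the common total.
The known cells in row 7 total 60, leaving 81 − 60 = 21 for the blank.
The known cells in column 2 total 74, leaving 81 − 74 = 7 for the blank.
The known cells in row 4 total 55, leaving 81 − 55 = 26 for the blank.
The known cells in row 1 total 57, leaving 81 − 57 = 24 for the blank.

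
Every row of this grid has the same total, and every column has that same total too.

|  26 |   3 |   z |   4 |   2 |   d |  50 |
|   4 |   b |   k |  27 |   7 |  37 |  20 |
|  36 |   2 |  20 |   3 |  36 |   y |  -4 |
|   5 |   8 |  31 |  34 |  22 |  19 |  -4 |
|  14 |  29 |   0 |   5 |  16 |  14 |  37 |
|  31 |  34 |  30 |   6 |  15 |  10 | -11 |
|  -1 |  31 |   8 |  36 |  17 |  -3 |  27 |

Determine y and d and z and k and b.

Rows 4 and 5 both sum to 115, so that's the common total.
The known cells in column 2 total 107, leaving 115 − 107 = 8 for the blank.
The known cells in row 2 total 103, leaving 115 − 103 = 12 for the blank.
The known cells in column 3 total 101, leaving 115 − 101 = 14 for the blank.
The known cells in row 1 total 99, leaving 115 − 99 = 16 for the blank.
The known cells in row 3 total 93, leaving 115 − 93 = 22 for the blank.

y = 22, d = 16, z = 14, k = 12, b = 8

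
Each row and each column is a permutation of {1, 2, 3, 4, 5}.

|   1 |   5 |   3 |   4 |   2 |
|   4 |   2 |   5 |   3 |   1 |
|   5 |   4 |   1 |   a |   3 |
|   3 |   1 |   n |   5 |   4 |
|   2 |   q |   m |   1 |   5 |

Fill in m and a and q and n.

m = 4, a = 2, q = 3, n = 2

For row 3, column 4: row 3 already has {1, 3, 4, 5}; that leaves 2.
For row 4, column 3: row 4 already has {1, 3, 4, 5}; that leaves 2.
For row 5, column 2: column 2 already has {1, 2, 4, 5}; that leaves 3.
Cell (5,3): row 5 already has {1, 2, 3, 5} → 4.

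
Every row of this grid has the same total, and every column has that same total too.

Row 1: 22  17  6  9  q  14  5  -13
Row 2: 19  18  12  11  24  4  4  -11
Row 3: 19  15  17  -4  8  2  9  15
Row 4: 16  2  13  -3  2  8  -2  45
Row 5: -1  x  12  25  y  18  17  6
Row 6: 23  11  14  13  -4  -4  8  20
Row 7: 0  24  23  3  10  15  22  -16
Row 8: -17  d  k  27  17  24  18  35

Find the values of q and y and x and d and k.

q = 21, y = 3, x = 1, d = -7, k = -16

Rows 2 and 3 both sum to 81, so that's the common total.
The known cells in row 1 total 60, leaving 81 − 60 = 21 for the blank.
The known cells in column 5 total 78, leaving 81 − 78 = 3 for the blank.
The known cells in column 3 total 97, leaving 81 − 97 = -16 for the blank.
The known cells in row 8 total 88, leaving 81 − 88 = -7 for the blank.
The known cells in row 5 total 80, leaving 81 − 80 = 1 for the blank.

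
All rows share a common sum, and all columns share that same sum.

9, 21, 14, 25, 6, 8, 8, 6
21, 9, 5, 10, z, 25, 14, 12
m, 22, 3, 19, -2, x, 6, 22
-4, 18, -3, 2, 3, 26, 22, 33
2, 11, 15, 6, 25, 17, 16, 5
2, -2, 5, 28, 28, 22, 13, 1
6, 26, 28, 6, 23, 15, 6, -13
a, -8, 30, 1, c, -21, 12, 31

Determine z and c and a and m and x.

Rows 1 and 4 both sum to 97, so that's the common total.
Row 2: 21 + 9 + 5 + 10 + 25 + 14 + 12 = 96, so its missing entry is 97 − 96 = 1.
Column 5: 6 + 1 − 2 + 3 + 25 + 28 + 23 = 84, so its missing entry is 97 − 84 = 13.
Row 8: -8 + 30 + 1 + 13 − 21 + 12 + 31 = 58, so its missing entry is 97 − 58 = 39.
Column 1: 9 + 21 − 4 + 2 + 2 + 6 + 39 = 75, so its missing entry is 97 − 75 = 22.
Row 3: 22 + 22 + 3 + 19 − 2 + 6 + 22 = 92, so its missing entry is 97 − 92 = 5.

z = 1, c = 13, a = 39, m = 22, x = 5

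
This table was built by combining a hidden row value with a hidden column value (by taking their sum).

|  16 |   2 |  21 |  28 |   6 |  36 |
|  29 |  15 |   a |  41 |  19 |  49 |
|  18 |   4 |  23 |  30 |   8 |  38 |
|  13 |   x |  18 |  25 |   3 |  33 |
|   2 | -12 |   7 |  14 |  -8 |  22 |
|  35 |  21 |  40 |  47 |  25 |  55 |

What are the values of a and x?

The difference between any two rows is the same in every column — this is an addition table with the headers hidden.
Row 2 minus row 1 is 49 − 36 = 13, so its entry in column 3 is 21 + 13 = 34.
Row 4 minus row 1 is 33 − 36 = -3, so its entry in column 2 is 2 + (-3) = -1.

a = 34, x = -1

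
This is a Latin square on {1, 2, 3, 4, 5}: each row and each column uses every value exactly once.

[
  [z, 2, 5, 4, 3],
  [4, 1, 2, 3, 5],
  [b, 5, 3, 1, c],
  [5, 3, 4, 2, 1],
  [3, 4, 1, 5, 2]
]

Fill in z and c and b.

z = 1, c = 4, b = 2

Cell (3,5): column 5 already has {1, 2, 3, 5} → 4.
At (row 3, col 1): row 3 already has {1, 3, 4, 5}, so the value is 2.
For row 1, column 1: row 1 already has {2, 3, 4, 5}; that leaves 1.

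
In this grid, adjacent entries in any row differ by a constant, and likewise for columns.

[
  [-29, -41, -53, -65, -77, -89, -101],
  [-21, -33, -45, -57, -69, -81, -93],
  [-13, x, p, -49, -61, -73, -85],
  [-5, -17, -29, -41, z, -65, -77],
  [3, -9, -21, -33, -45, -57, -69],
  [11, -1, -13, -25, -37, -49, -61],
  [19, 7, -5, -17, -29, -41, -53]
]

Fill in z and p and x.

Along each row the entries change by -12 per step; down each column they change by 8.
Row 4: from -5 at column 1, stepping by -12 to column 5 gives -53.
Row 3: from -13 at column 1, stepping by -12 to column 3 gives -37.
Row 3: from -13 at column 1, stepping by -12 to column 2 gives -25.

z = -53, p = -37, x = -25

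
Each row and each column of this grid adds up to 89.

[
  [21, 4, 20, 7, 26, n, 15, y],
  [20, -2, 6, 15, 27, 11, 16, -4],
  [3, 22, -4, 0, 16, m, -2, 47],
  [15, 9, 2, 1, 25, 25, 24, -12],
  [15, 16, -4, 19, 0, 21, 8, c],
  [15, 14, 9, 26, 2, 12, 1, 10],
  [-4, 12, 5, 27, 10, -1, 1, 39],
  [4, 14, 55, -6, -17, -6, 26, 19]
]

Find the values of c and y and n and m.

c = 14, y = -24, n = 20, m = 7

The known cells in row 3 total 82, leaving 89 − 82 = 7 for the blank.
The known cells in row 5 total 75, leaving 89 − 75 = 14 for the blank.
The known cells in column 8 total 113, leaving 89 − 113 = -24 for the blank.
The known cells in row 1 total 69, leaving 89 − 69 = 20 for the blank.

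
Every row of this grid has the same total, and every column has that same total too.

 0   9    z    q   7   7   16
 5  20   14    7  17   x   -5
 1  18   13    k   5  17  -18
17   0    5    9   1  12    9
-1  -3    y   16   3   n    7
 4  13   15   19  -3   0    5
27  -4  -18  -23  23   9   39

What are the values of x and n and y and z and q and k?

x = -5, n = 13, y = 18, z = 6, q = 8, k = 17

Rows 4 and 6 both sum to 53, so that's the common total.
Row 2: 5 + 20 + 14 + 7 + 17 − 5 = 58, so its missing entry is 53 − 58 = -5.
Row 3: 1 + 18 + 13 + 5 + 17 − 18 = 36, so its missing entry is 53 − 36 = 17.
Column 4: 7 + 17 + 9 + 16 + 19 − 23 = 45, so its missing entry is 53 − 45 = 8.
Row 1: 0 + 9 + 8 + 7 + 7 + 16 = 47, so its missing entry is 53 − 47 = 6.
Column 3: 6 + 14 + 13 + 5 + 15 − 18 = 35, so its missing entry is 53 − 35 = 18.
Row 5: -1 − 3 + 18 + 16 + 3 + 7 = 40, so its missing entry is 53 − 40 = 13.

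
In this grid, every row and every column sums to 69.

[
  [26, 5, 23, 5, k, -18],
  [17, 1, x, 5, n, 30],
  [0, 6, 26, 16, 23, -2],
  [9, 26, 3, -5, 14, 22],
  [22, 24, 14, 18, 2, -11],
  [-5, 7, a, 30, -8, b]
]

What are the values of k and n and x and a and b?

k = 28, n = 10, x = 6, a = -3, b = 48

Column 6 has -18 + 30 − 2 + 22 − 11 = 21; the blank must be 69 − 21 = 48.
Row 1 has 26 + 5 + 23 + 5 − 18 = 41; the blank must be 69 − 41 = 28.
Column 5 has 28 + 23 + 14 + 2 − 8 = 59; the blank must be 69 − 59 = 10.
Row 2 has 17 + 1 + 5 + 10 + 30 = 63; the blank must be 69 − 63 = 6.
Row 6 has -5 + 7 + 30 − 8 + 48 = 72; the blank must be 69 − 72 = -3.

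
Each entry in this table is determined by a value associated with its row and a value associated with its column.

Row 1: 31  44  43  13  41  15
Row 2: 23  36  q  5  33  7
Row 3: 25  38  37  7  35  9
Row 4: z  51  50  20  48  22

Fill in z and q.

The difference between any two rows is the same in every column — this is an addition table with the headers hidden.
Row 4 minus row 1 is 48 − 41 = 7, so its entry in column 1 is 31 + 7 = 38.
Row 2 minus row 1 is 33 − 41 = -8, so its entry in column 3 is 43 + (-8) = 35.

z = 38, q = 35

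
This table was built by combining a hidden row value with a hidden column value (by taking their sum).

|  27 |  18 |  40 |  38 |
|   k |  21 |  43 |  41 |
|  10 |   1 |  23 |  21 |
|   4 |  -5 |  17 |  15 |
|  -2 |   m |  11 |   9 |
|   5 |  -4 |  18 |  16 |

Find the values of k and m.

The difference between any two rows is the same in every column — this is an addition table with the headers hidden.
Row 2 minus row 1 is 41 − 38 = 3, so its entry in column 1 is 27 + 3 = 30.
Row 5 minus row 1 is 9 − 38 = -29, so its entry in column 2 is 18 + (-29) = -11.

k = 30, m = -11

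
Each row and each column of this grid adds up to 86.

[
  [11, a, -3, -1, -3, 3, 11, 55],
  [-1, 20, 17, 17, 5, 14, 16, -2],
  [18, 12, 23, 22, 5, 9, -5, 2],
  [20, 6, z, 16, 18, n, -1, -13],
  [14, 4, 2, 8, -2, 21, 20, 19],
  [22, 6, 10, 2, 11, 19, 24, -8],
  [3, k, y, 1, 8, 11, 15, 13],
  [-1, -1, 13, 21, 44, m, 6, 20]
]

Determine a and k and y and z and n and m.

a = 13, k = 26, y = 9, z = 15, n = 25, m = -16

Row 1 has 11 − 3 − 1 − 3 + 3 + 11 + 55 = 73; the blank must be 86 − 73 = 13.
Row 8 has -1 − 1 + 13 + 21 + 44 + 6 + 20 = 102; the blank must be 86 − 102 = -16.
Column 2 has 13 + 20 + 12 + 6 + 4 + 6 − 1 = 60; the blank must be 86 − 60 = 26.
Row 7 has 3 + 26 + 1 + 8 + 11 + 15 + 13 = 77; the blank must be 86 − 77 = 9.
Column 3 has -3 + 17 + 23 + 2 + 10 + 9 + 13 = 71; the blank must be 86 − 71 = 15.
Row 4 has 20 + 6 + 15 + 16 + 18 − 1 − 13 = 61; the blank must be 86 − 61 = 25.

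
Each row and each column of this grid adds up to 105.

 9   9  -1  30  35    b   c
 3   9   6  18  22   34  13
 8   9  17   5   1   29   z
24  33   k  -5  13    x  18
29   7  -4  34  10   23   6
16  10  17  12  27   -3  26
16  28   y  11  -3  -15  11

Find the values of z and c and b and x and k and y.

Row 7 has 16 + 28 + 11 − 3 − 15 + 11 = 48; the blank must be 105 − 48 = 57.
Row 3 has 8 + 9 + 17 + 5 + 1 + 29 = 69; the blank must be 105 − 69 = 36.
Column 7 has 13 + 36 + 18 + 6 + 26 + 11 = 110; the blank must be 105 − 110 = -5.
Row 1 has 9 + 9 − 1 + 30 + 35 − 5 = 77; the blank must be 105 − 77 = 28.
Column 3 has -1 + 6 + 17 − 4 + 17 + 57 = 92; the blank must be 105 − 92 = 13.
Row 4 has 24 + 33 + 13 − 5 + 13 + 18 = 96; the blank must be 105 − 96 = 9.

z = 36, c = -5, b = 28, x = 9, k = 13, y = 57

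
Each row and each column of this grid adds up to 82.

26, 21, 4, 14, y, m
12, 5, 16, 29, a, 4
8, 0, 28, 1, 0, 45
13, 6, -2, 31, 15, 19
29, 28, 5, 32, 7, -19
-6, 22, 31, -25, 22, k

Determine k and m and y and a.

k = 38, m = -5, y = 22, a = 16

Row 2: 12 + 5 + 16 + 29 + 4 = 66, so its missing entry is 82 − 66 = 16.
Row 6: -6 + 22 + 31 − 25 + 22 = 44, so its missing entry is 82 − 44 = 38.
Column 5: 16 + 0 + 15 + 7 + 22 = 60, so its missing entry is 82 − 60 = 22.
Row 1: 26 + 21 + 4 + 14 + 22 = 87, so its missing entry is 82 − 87 = -5.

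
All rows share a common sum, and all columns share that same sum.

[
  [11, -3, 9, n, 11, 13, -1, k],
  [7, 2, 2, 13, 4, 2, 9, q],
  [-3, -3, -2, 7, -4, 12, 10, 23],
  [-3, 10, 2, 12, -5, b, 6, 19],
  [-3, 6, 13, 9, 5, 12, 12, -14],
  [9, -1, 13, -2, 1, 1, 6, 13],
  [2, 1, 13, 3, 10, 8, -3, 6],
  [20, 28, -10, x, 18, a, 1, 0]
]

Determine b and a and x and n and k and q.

Rows 3 and 5 both sum to 40, so that's the common total.
The known cells in row 2 total 39, leaving 40 − 39 = 1 for the blank.
The known cells in column 8 total 48, leaving 40 − 48 = -8 for the blank.
The known cells in row 1 total 32, leaving 40 − 32 = 8 for the blank.
The known cells in column 4 total 50, leaving 40 − 50 = -10 for the blank.
The known cells in row 8 total 47, leaving 40 − 47 = -7 for the blank.
The known cells in row 4 total 41, leaving 40 − 41 = -1 for the blank.

b = -1, a = -7, x = -10, n = 8, k = -8, q = 1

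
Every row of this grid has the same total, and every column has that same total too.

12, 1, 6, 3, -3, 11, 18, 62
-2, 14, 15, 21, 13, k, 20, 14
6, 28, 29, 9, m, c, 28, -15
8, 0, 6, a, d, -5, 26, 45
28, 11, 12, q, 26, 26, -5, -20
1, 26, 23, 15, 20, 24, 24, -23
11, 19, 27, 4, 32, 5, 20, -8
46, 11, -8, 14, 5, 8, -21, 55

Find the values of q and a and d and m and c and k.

Rows 1 and 6 both sum to 110, so that's the common total.
Row 5 has 28 + 11 + 12 + 26 + 26 − 5 − 20 = 78; the blank must be 110 − 78 = 32.
Row 2 has -2 + 14 + 15 + 21 + 13 + 20 + 14 = 95; the blank must be 110 − 95 = 15.
Column 4 has 3 + 21 + 9 + 32 + 15 + 4 + 14 = 98; the blank must be 110 − 98 = 12.
Row 4 has 8 + 0 + 6 + 12 − 5 + 26 + 45 = 92; the blank must be 110 − 92 = 18.
Column 5 has -3 + 13 + 18 + 26 + 20 + 32 + 5 = 111; the blank must be 110 − 111 = -1.
Row 3 has 6 + 28 + 29 + 9 − 1 + 28 − 15 = 84; the blank must be 110 − 84 = 26.

q = 32, a = 12, d = 18, m = -1, c = 26, k = 15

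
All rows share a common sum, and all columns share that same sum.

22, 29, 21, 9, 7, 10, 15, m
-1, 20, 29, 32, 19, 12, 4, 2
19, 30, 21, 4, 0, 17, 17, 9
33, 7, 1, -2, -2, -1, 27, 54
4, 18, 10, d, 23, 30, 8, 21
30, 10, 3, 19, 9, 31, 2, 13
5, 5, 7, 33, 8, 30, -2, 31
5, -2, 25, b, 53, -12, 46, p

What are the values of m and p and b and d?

Rows 2 and 3 both sum to 117, so that's the common total.
Row 5 has 4 + 18 + 10 + 23 + 30 + 8 + 21 = 114; the blank must be 117 − 114 = 3.
Row 1 has 22 + 29 + 21 + 9 + 7 + 10 + 15 = 113; the blank must be 117 − 113 = 4.
Column 8 has 4 + 2 + 9 + 54 + 21 + 13 + 31 = 134; the blank must be 117 − 134 = -17.
Row 8 has 5 − 2 + 25 + 53 − 12 + 46 − 17 = 98; the blank must be 117 − 98 = 19.

m = 4, p = -17, b = 19, d = 3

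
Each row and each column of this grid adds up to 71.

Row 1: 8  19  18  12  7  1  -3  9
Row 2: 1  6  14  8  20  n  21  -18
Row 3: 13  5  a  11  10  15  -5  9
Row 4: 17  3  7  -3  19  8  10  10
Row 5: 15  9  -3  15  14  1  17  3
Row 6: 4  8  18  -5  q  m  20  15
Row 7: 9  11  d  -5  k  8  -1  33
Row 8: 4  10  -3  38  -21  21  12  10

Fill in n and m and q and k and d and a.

n = 19, m = -2, q = 13, k = 9, d = 7, a = 13

Row 2: 1 + 6 + 14 + 8 + 20 + 21 − 18 = 52, so its missing entry is 71 − 52 = 19.
Column 6: 1 + 19 + 15 + 8 + 1 + 8 + 21 = 73, so its missing entry is 71 − 73 = -2.
Row 6: 4 + 8 + 18 − 5 − 2 + 20 + 15 = 58, so its missing entry is 71 − 58 = 13.
Column 5: 7 + 20 + 10 + 19 + 14 + 13 − 21 = 62, so its missing entry is 71 − 62 = 9.
Row 7: 9 + 11 − 5 + 9 + 8 − 1 + 33 = 64, so its missing entry is 71 − 64 = 7.
Row 3: 13 + 5 + 11 + 10 + 15 − 5 + 9 = 58, so its missing entry is 71 − 58 = 13.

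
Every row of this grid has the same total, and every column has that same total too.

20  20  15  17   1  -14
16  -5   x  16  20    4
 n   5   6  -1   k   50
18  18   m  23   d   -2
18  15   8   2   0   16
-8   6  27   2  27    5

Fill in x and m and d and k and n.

Rows 1 and 5 both sum to 59, so that's the common total.
The known cells in row 2 total 51, leaving 59 − 51 = 8 for the blank.
The known cells in column 1 total 64, leaving 59 − 64 = -5 for the blank.
The known cells in row 3 total 55, leaving 59 − 55 = 4 for the blank.
The known cells in column 5 total 52, leaving 59 − 52 = 7 for the blank.
The known cells in row 4 total 64, leaving 59 − 64 = -5 for the blank.

x = 8, m = -5, d = 7, k = 4, n = -5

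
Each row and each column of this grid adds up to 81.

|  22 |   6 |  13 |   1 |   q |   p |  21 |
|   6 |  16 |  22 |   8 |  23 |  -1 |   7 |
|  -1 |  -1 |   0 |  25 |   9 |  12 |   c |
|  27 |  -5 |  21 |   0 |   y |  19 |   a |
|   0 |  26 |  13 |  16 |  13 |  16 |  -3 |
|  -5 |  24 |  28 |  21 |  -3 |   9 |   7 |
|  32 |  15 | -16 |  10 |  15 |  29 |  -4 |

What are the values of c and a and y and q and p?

The known cells in row 3 total 44, leaving 81 − 44 = 37 for the blank.
The known cells in column 6 total 84, leaving 81 − 84 = -3 for the blank.
The known cells in row 1 total 60, leaving 81 − 60 = 21 for the blank.
The known cells in column 5 total 78, leaving 81 − 78 = 3 for the blank.
The known cells in row 4 total 65, leaving 81 − 65 = 16 for the blank.

c = 37, a = 16, y = 3, q = 21, p = -3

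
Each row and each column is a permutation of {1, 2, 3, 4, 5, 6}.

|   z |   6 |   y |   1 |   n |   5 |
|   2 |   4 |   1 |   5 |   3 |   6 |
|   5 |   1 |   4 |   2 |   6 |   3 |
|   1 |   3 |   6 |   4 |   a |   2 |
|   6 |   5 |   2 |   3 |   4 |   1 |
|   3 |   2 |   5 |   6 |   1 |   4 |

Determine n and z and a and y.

n = 2, z = 4, a = 5, y = 3

Cell (1,3): column 3 already has {1, 2, 4, 5, 6} → 3.
Cell (4,5): row 4 already has {1, 2, 3, 4, 6} → 5.
At (row 1, col 5): column 5 already has {1, 3, 4, 5, 6}, so the value is 2.
Cell (1,1): row 1 already has {1, 2, 3, 5, 6} → 4.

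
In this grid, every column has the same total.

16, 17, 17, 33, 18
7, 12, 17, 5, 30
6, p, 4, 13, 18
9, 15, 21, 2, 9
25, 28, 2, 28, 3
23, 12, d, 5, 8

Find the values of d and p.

d = 25, p = 2

The complete columns each total 86.
Column 3 is missing 86 − 61 = 25 (since 17 + 17 + 4 + 21 + 2 = 61).
Column 2 is missing 86 − 84 = 2 (since 17 + 12 + 15 + 28 + 12 = 84).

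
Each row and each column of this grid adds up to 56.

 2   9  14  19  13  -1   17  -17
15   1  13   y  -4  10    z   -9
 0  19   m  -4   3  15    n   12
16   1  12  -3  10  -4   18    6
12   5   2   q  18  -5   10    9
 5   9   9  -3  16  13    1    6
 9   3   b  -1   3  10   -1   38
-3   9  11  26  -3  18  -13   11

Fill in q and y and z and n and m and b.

q = 5, y = 17, z = 13, n = 11, m = 0, b = -5

Row 7 has 9 + 3 − 1 + 3 + 10 − 1 + 38 = 61; the blank must be 56 − 61 = -5.
Row 5 has 12 + 5 + 2 + 18 − 5 + 10 + 9 = 51; the blank must be 56 − 51 = 5.
Column 3 has 14 + 13 + 12 + 2 + 9 − 5 + 11 = 56; the blank must be 56 − 56 = 0.
Row 3 has 0 + 19 + 0 − 4 + 3 + 15 + 12 = 45; the blank must be 56 − 45 = 11.
Column 7 has 17 + 11 + 18 + 10 + 1 − 1 − 13 = 43; the blank must be 56 − 43 = 13.
Row 2 has 15 + 1 + 13 − 4 + 10 + 13 − 9 = 39; the blank must be 56 − 39 = 17.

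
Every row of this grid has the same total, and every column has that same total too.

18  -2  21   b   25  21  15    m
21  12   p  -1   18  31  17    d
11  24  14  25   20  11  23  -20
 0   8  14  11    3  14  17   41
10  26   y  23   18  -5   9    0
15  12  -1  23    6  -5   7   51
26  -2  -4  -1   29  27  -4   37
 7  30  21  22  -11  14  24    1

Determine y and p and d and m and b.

Rows 3 and 4 both sum to 108, so that's the common total.
Column 4 has -1 + 25 + 11 + 23 + 23 − 1 + 22 = 102; the blank must be 108 − 102 = 6.
Row 1 has 18 − 2 + 21 + 6 + 25 + 21 + 15 = 104; the blank must be 108 − 104 = 4.
Row 5 has 10 + 26 + 23 + 18 − 5 + 9 + 0 = 81; the blank must be 108 − 81 = 27.
Column 3 has 21 + 14 + 14 + 27 − 1 − 4 + 21 = 92; the blank must be 108 − 92 = 16.
Row 2 has 21 + 12 + 16 − 1 + 18 + 31 + 17 = 114; the blank must be 108 − 114 = -6.

y = 27, p = 16, d = -6, m = 4, b = 6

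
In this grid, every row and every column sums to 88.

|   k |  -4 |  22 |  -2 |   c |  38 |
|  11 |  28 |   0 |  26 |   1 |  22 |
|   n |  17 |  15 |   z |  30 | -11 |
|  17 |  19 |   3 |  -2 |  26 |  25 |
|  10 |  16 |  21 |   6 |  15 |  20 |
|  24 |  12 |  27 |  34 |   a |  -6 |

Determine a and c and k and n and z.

a = -3, c = 19, k = 15, n = 11, z = 26

The known cells in row 6 total 91, leaving 88 − 91 = -3 for the blank.
The known cells in column 5 total 69, leaving 88 − 69 = 19 for the blank.
The known cells in row 1 total 73, leaving 88 − 73 = 15 for the blank.
The known cells in column 1 total 77, leaving 88 − 77 = 11 for the blank.
The known cells in row 3 total 62, leaving 88 − 62 = 26 for the blank.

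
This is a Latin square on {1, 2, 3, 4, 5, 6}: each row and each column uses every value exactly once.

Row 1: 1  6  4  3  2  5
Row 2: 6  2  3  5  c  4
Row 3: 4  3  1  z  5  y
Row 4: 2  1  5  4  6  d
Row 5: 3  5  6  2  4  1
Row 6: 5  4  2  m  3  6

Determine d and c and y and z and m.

For row 2, column 5: row 2 already has {2, 3, 4, 5, 6}; that leaves 1.
Cell (6,4): row 6 already has {2, 3, 4, 5, 6} → 1.
For row 3, column 4: column 4 already has {1, 2, 3, 4, 5}; that leaves 6.
For row 3, column 6: row 3 already has {1, 3, 4, 5, 6}; that leaves 2.
Cell (4,6): row 4 already has {1, 2, 4, 5, 6} → 3.

d = 3, c = 1, y = 2, z = 6, m = 1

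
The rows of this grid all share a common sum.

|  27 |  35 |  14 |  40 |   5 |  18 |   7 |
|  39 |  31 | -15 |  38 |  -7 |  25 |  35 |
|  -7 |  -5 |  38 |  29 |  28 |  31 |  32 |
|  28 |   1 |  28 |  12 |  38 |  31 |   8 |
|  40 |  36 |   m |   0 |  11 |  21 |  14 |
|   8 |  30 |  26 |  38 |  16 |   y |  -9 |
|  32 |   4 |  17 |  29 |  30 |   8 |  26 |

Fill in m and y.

m = 24, y = 37

The complete rows each total 146.
Row 5 is missing 146 − 122 = 24 (since 40 + 36 + 0 + 11 + 21 + 14 = 122).
Row 6 is missing 146 − 109 = 37 (since 8 + 30 + 26 + 38 + 16 − 9 = 109).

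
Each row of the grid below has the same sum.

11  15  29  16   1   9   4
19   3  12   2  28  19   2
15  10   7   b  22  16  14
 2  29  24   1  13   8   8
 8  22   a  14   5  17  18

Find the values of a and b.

a = 1, b = 1

The complete rows each total 85.
Row 5 is missing 85 − 84 = 1 (since 8 + 22 + 14 + 5 + 17 + 18 = 84).
Row 3 is missing 85 − 84 = 1 (since 15 + 10 + 7 + 22 + 16 + 14 = 84).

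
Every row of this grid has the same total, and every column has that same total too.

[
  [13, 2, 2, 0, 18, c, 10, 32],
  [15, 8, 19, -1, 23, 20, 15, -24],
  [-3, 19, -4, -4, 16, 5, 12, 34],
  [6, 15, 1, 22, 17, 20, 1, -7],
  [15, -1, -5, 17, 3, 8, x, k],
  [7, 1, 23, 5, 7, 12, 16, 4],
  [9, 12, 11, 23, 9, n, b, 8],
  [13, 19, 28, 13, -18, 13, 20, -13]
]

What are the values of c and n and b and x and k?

c = -2, n = -1, b = 4, x = -3, k = 41

Rows 2 and 3 both sum to 75, so that's the common total.
Row 1: 13 + 2 + 2 + 0 + 18 + 10 + 32 = 77, so its missing entry is 75 − 77 = -2.
Column 6: -2 + 20 + 5 + 20 + 8 + 12 + 13 = 76, so its missing entry is 75 − 76 = -1.
Row 7: 9 + 12 + 11 + 23 + 9 − 1 + 8 = 71, so its missing entry is 75 − 71 = 4.
Column 7: 10 + 15 + 12 + 1 + 16 + 4 + 20 = 78, so its missing entry is 75 − 78 = -3.
Row 5: 15 − 1 − 5 + 17 + 3 + 8 − 3 = 34, so its missing entry is 75 − 34 = 41.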